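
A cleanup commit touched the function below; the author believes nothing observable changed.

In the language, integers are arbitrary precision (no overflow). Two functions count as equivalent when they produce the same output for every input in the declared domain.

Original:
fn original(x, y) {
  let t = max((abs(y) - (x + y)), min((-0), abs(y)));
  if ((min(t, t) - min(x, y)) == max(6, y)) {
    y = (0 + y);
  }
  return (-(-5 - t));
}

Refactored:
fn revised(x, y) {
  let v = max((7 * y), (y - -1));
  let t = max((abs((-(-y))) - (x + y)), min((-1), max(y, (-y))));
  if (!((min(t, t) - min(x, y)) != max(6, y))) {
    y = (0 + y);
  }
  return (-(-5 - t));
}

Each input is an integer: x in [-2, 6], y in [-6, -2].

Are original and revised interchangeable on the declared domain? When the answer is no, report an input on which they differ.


x=5, y=-2 yields 5 from original but 4 from revised.
verdict: not equivalent; witness: x=5, y=-2


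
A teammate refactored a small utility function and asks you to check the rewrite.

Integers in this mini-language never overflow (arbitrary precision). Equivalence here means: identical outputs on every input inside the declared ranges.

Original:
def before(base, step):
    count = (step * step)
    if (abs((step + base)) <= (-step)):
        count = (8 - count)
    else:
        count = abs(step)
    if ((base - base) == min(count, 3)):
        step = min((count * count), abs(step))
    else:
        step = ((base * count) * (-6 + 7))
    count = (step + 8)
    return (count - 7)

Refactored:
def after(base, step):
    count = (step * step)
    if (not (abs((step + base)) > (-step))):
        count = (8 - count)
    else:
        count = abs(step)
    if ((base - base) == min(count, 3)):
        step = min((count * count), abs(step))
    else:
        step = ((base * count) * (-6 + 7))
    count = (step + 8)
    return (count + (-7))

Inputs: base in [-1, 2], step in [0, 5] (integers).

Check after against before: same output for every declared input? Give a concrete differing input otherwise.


Comparing the listings, the differences include: arithmetic usage differs, plus comparison usage differs, plus boolean connective usage differs.
One worked example (base=2, step=5) — before: count := 25 | (abs((step + base)) <= (-step)): false | count := 5 | ((base - base) == min(count, 3)): false | step := 10 | count := 18 | result 11; after: count := 25 | (not (abs((step + base)) > (-step))): false | count := 5 | ((base - base) == min(count, 3)): false | step := 10 | count := 18 | result 11; agreement on 11.
Sweeping the whole domain (24 inputs) finds no disagreement.
verdict: equivalent


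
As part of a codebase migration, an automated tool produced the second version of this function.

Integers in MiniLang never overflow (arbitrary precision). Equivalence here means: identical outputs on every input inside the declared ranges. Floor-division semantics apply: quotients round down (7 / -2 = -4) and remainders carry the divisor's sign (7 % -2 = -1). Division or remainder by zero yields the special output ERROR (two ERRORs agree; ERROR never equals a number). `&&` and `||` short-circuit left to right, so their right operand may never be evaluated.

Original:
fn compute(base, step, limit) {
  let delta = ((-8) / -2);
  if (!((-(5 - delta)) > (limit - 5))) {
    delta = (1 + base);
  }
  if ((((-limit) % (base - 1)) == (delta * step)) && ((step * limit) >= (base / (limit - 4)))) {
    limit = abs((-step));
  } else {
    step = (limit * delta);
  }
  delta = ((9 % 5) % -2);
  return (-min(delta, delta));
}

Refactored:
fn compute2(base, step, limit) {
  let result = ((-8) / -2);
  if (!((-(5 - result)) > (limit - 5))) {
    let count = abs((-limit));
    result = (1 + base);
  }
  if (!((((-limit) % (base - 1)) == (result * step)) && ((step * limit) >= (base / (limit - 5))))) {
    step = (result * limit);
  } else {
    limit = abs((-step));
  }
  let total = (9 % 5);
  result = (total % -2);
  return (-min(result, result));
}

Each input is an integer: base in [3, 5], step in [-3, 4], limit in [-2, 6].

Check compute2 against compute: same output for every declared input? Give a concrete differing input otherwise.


Input base=3, step=0, limit=4: ERROR from compute versus 0 from compute2.
verdict: not equivalent; witness: base=3, step=0, limit=4


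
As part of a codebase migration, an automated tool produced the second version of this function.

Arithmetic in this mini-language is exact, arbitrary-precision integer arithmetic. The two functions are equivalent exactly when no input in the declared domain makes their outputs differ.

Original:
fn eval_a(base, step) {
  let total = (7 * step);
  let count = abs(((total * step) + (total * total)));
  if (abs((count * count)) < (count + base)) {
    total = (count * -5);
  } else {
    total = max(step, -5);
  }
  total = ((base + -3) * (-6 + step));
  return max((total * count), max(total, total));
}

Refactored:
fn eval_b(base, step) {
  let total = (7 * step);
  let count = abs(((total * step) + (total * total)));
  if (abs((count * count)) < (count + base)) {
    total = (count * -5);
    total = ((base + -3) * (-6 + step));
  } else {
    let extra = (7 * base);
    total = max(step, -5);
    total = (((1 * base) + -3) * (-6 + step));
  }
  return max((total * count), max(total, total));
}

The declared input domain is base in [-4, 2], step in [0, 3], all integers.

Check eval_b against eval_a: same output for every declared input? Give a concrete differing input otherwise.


Side by side, the visible changes include: local variable names differ, plus statement counts differ, plus constant usage differs, plus arithmetic usage differs.
Tracing base=-1, step=2: eval_a: total becomes 14; next count becomes 224; next (abs((count * count)) < (count + base)) evaluates to false; next total becomes 2; next total becomes 16; next final value 3584 | eval_b: total becomes 14; next count becomes 224; next (abs((count * count)) < (count + base)) evaluates to false; next extra becomes -7; next total becomes 2; next total becomes 16; next final value 3584 — matching result 3584.
An exhaustive pass over the 28 declared inputs shows identical outputs.
verdict: equivalent


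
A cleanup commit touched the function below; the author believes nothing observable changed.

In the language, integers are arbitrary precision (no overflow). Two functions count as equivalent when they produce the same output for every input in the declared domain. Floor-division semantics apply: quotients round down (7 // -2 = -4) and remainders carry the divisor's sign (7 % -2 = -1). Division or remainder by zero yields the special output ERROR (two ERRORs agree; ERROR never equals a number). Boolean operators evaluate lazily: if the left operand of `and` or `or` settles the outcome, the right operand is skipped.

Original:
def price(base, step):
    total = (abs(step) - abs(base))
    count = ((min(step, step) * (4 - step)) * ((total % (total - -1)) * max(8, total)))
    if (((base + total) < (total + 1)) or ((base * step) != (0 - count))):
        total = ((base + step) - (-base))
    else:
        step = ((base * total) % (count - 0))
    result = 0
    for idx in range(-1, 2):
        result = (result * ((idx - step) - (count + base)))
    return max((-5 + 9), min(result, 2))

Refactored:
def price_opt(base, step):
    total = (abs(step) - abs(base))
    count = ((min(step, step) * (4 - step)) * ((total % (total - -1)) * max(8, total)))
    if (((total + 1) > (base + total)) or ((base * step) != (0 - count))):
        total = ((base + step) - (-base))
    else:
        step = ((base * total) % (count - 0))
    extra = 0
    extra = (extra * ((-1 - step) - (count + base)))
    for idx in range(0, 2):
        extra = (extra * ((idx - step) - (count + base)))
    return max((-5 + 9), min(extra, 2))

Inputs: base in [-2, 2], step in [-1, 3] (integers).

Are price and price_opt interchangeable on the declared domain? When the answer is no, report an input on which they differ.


Comparing the listings, the differences include: comparison usage differs, and local variable names differ, and constant usage differs, and statement counts differ, and loop structure differs, and arithmetic usage differs.
As a probe, take base=-1, step=-1: price runs total becomes 0; next count becomes 0; next (((base + total) < (total + 1)) or ((base * step) != (0 - count))) evaluates to true; next total becomes -3; next result becomes 0; next at idx=-1:; next result becomes 0; next at idx=0:; next result becomes 0; next at idx=1:; next result becomes 0; next final value 4; price_opt runs total becomes 0; next count becomes 0; next (((total + 1) > (base + total)) or ((base * step) != (0 - count))) evaluates to true; next total becomes -3; next extra becomes 0; next extra becomes 0; next at idx=0:; next extra becomes 0; next at idx=1:; next extra becomes 0; next final value 4; both end at 4.
Sweeping the whole domain (25 inputs) finds no disagreement.
verdict: equivalent


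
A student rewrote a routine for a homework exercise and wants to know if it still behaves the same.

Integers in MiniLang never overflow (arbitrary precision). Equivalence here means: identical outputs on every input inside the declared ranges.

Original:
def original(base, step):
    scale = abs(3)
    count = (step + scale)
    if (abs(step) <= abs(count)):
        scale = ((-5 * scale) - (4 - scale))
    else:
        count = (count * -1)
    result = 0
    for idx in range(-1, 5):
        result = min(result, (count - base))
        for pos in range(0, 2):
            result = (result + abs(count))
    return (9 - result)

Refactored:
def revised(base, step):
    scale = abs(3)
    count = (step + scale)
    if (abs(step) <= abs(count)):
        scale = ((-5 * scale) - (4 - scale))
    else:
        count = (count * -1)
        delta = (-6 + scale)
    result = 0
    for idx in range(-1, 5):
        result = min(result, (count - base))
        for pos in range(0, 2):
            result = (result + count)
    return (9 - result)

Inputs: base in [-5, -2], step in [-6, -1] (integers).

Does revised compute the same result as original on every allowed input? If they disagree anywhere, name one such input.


On input base=-5, step=-2, original returns 3 while revised returns 21.
verdict: not equivalent; witness: base=-5, step=-2


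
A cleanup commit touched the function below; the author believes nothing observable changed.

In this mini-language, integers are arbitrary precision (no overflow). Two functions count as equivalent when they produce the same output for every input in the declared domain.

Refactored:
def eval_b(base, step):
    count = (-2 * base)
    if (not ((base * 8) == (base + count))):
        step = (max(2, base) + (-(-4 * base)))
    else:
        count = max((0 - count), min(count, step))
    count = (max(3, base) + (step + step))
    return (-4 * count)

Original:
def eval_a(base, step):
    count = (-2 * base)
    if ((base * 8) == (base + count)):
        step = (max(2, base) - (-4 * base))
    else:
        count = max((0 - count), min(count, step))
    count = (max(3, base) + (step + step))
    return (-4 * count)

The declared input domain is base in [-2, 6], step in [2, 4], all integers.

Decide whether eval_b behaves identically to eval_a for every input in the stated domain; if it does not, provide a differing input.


The rewrite breaks on base=-2, step=2, where the results are -28 and 36.
eval_a: count=4, then ((base * 8) == (base + count)) is false, then count=2, then count=7, then returns -28
eval_b: count=4, then (not ((base * 8) == (base + count))) is true, then step=-6, then count=-9, then returns 36
verdict: not equivalent; witness: base=-2, step=2


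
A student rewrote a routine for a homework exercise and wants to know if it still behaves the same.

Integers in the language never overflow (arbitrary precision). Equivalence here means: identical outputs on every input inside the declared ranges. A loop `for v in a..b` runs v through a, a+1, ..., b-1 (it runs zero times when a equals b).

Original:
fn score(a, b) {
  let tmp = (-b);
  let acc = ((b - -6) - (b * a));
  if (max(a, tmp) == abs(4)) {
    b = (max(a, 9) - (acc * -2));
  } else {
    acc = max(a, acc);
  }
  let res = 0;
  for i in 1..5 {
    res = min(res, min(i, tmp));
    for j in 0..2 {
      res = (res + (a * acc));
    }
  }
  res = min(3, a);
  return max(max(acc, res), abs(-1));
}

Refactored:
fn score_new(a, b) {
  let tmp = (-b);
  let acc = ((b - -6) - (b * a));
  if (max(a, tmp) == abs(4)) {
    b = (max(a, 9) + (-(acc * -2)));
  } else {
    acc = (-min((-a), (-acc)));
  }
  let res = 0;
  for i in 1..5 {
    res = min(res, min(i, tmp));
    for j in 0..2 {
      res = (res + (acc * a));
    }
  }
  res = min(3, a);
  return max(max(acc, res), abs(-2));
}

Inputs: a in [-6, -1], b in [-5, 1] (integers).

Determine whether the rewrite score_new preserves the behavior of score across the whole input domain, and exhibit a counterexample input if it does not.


There is a counterexample at a=-6, b=-5: 1 on one side, 2 on the other.
score: tmp := 5 | acc := -29 | (max(a, tmp) == abs(4)): false | acc := -6 | res := 0 | iter i=1: | res := 0 | iter j=0: | res := 36 | iter j=1: | res := 72 | iter i=2: | res := 2 | iter j=0: | res := 38 | iter j=1: | res := 74 | iter i=3: | res := 3 | iter j=0: | res := 39 | iter j=1: | res := 75 | iter i=4: | res := 4 | iter j=0: | res := 40 | iter j=1: | res := 76 | res := -6 | result 1
score_new: tmp := 5 | acc := -29 | (max(a, tmp) == abs(4)): false | acc := -6 | res := 0 | iter i=1: | res := 0 | iter j=0: | res := 36 | iter j=1: | res := 72 | iter i=2: | res := 2 | iter j=0: | res := 38 | iter j=1: | res := 74 | iter i=3: | res := 3 | iter j=0: | res := 39 | iter j=1: | res := 75 | iter i=4: | res := 4 | iter j=0: | res := 40 | iter j=1: | res := 76 | res := -6 | result 2
verdict: not equivalent; witness: a=-6, b=-5


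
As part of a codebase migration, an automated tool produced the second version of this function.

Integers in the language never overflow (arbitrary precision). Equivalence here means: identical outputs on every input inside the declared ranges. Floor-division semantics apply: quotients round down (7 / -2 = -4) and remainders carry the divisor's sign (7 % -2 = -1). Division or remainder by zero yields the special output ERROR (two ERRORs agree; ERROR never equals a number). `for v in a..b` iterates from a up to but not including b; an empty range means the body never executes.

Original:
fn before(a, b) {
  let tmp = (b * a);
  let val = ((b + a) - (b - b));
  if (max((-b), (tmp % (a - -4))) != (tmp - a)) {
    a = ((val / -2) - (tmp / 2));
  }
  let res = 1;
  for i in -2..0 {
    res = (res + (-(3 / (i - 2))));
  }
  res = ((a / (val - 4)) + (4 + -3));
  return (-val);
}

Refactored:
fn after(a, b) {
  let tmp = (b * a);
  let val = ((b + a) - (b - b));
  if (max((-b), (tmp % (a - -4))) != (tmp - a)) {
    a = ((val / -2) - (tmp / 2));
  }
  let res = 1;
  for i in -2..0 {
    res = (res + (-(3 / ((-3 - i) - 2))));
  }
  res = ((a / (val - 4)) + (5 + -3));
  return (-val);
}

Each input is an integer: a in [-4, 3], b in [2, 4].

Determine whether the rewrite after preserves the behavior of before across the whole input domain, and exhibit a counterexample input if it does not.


Although `4` became `5`, no input in the stated domain can expose it.
Spot check at a=-2, b=2 — before: tmp=-4, then val=0, then (max((-b), (tmp % (a - -4))) != (tmp - a)) is true, then a=2, then res=1, then (i=-2), then res=2, then (i=-1), then res=3, then res=0, then returns 0. after: tmp=-4, then val=0, then (max((-b), (tmp % (a - -4))) != (tmp - a)) is true, then a=2, then res=1, then (i=-2), then res=2, then (i=-1), then res=3, then res=1, then returns 0. Both give 0.
Every one of the 24 inputs gives matching results.
verdict: equivalent


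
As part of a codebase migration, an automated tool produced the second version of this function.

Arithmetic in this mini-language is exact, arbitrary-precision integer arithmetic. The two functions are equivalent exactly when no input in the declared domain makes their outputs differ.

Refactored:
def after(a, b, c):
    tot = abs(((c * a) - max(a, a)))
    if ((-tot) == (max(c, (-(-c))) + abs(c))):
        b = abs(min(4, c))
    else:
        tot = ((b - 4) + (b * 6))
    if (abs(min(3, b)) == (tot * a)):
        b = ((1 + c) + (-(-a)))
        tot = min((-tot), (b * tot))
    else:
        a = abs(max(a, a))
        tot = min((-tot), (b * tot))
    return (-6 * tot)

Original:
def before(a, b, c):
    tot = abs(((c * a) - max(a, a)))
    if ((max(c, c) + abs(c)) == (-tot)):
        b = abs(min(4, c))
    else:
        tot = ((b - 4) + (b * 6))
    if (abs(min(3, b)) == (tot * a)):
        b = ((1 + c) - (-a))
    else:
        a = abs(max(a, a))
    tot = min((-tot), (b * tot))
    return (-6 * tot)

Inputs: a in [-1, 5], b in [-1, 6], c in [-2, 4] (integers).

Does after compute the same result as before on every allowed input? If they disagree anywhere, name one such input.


Differences: arithmetic usage differs, and statement counts differ, and min/max/abs usage differs — yet all 392 inputs agree.
verdict: equivalent


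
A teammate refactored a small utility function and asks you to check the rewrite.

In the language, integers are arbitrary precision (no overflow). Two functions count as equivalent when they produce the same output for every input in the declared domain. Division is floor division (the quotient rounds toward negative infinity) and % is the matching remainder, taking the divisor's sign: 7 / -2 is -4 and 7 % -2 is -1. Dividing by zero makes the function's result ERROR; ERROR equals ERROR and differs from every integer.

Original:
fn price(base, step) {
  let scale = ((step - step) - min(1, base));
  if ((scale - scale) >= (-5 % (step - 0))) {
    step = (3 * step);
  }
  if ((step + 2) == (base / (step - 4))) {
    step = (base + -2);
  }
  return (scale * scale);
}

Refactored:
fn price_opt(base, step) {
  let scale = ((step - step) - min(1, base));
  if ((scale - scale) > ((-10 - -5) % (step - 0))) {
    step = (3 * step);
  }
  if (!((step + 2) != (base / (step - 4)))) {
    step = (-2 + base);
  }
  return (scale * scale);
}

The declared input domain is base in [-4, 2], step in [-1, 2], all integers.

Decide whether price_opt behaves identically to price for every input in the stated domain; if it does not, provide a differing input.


The suspicious-looking change has no observable effect anywhere in the declared ranges.
As a probe, take base=-4, step=1: price runs scale=4, then ((scale - scale) >= (-5 % (step - 0))) is true, then step=3, then ((step + 2) == (base / (step - 4))) is false, then returns 16; price_opt runs scale=4, then ((scale - scale) > ((-10 - -5) % (step - 0))) is false, then (!((step + 2) != (base / (step - 4)))) is false, then returns 16; both end at 16.
Every one of the 28 inputs gives matching results.
verdict: equivalent


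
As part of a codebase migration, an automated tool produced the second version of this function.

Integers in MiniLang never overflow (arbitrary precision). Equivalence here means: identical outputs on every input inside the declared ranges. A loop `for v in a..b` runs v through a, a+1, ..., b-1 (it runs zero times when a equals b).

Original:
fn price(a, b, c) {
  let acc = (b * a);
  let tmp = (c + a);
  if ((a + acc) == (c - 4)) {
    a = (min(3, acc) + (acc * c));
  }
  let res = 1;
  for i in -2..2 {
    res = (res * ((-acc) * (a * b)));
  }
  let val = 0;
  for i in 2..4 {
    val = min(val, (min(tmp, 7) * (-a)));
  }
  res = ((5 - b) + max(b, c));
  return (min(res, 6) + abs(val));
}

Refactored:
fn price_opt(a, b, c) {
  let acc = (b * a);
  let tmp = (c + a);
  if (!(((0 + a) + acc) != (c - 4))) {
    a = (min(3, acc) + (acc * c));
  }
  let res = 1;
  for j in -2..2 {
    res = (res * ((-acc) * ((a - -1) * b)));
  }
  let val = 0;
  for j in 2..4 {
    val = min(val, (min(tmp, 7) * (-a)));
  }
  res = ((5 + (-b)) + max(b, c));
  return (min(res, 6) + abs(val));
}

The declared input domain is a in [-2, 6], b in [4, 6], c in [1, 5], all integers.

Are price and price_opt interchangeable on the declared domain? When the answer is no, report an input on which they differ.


Equivalent. The edit looks behavioral (`0` became `-1`), but over these ranges it never changes the outcome.
Sweeping the whole domain (135 inputs) finds no disagreement.
Tracing a=6, b=5, c=5: price: acc becomes 30; next tmp becomes 11; next ((a + acc) == (c - 4)) evaluates to false; next res becomes 1; next at i=-2:; next res becomes -900; next at i=-1:; next res becomes 810000; next at i=0:; next res becomes -729000000; next at i=1:; next res becomes 656100000000; next val becomes 0; next at i=2:; next val becomes -42; next at i=3:; next val becomes -42; next res becomes 5; next final value 47 | price_opt: acc becomes 30; next tmp becomes 11; next (!(((0 + a) + acc) != (c - 4))) evaluates to false; next res becomes 1; next at j=-2:; next res becomes -1050; next at j=-1:; next res becomes 1102500; next at j=0:; next res becomes -1157625000; next at j=1:; next res becomes 1215506250000; next val becomes 0; next at j=2:; next val becomes -42; next at j=3:; next val becomes -42; next res becomes 5; next final value 47 — matching result 47.
verdict: equivalent


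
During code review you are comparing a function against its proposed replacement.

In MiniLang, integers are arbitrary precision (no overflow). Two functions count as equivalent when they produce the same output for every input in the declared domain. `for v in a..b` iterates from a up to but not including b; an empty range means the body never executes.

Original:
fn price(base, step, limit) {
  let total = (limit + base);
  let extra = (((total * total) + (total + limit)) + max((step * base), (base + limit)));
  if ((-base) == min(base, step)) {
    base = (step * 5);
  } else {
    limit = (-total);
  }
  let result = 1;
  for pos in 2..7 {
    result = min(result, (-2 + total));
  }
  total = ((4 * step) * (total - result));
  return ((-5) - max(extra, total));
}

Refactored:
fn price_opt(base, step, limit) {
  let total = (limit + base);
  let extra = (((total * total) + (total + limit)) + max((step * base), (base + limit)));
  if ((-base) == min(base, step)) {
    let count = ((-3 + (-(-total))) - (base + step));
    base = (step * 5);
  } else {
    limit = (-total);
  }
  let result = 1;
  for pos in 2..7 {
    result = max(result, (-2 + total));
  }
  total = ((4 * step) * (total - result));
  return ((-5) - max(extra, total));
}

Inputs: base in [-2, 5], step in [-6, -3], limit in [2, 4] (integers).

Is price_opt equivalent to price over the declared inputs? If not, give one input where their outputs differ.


There is a counterexample at base=-2, step=-6, limit=2: -19 on one side, -29 on the other.
price: total=0, then extra=14, then ((-base) == min(base, step)) is false, then limit=0, then result=1, then (pos=2), then result=-2, then (pos=3), then result=-2, then (pos=4), then result=-2, then (pos=5), then result=-2, then (pos=6), then result=-2, then total=-48, then returns -19
price_opt: total=0, then extra=14, then ((-base) == min(base, step)) is false, then limit=0, then result=1, then (pos=2), then result=1, then (pos=3), then result=1, then (pos=4), then result=1, then (pos=5), then result=1, then (pos=6), then result=1, then total=24, then returns -29
verdict: not equivalent; witness: base=-2, step=-6, limit=2


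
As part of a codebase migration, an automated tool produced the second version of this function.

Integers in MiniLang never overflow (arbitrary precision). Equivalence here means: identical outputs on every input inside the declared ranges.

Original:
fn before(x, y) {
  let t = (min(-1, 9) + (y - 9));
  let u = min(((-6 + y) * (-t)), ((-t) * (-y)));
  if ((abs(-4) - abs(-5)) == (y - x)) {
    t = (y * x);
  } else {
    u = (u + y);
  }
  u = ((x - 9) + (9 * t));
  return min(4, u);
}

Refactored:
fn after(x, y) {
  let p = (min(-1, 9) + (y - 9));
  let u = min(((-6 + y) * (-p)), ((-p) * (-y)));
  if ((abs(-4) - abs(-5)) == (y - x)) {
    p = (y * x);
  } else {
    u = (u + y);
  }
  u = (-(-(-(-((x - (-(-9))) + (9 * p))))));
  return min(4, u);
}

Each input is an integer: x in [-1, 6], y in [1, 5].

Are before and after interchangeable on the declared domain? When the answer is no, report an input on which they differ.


Comparing the listings, the differences include: local variable names differ.
Spot check at x=2, y=1 — before: t=-9, then u=-45, then ((abs(-4) - abs(-5)) == (y - x)) is true, then t=2, then u=11, then returns 4. after: p=-9, then u=-45, then ((abs(-4) - abs(-5)) == (y - x)) is true, then p=2, then u=11, then returns 4. Both give 4.
Checked all 40 inputs in the declared domain: the outputs agree on every one.
verdict: equivalent


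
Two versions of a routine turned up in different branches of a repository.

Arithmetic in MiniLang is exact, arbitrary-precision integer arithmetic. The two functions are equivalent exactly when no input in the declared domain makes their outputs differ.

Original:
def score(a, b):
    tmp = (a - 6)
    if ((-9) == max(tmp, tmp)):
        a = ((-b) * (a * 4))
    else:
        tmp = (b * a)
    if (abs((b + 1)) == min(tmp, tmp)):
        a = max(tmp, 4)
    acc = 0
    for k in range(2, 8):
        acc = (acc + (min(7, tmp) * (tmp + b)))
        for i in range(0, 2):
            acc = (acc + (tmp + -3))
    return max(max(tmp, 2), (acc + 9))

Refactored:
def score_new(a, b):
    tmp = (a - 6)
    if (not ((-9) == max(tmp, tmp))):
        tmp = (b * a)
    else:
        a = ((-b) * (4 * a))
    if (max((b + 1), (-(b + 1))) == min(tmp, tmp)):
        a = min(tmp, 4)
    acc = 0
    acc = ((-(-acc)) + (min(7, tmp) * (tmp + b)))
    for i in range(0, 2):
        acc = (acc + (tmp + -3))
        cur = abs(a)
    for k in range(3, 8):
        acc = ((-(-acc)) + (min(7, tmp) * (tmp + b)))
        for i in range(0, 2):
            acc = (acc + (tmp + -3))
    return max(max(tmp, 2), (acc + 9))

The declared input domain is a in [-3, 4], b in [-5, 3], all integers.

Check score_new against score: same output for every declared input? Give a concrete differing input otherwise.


The one real change (`max(tmp, 4)` became `min(tmp, 4)`) has no effect anywhere in the declared ranges.
Spot check at a=-3, b=0 — score: tmp = -9; ((-9) == max(tmp, tmp)) -> true; a = 0; (abs((b + 1)) == min(tmp, tmp)) -> false; acc = 0; [k=2]; acc = 81; [i=0]; acc = 69; [i=1]; acc = 57; [k=3]; acc = 138; [i=0]; acc = 126; [i=1]; acc = 114; [k=4]; acc = 195; [i=0]; acc = 183; [i=1]; acc = 171; [k=5]; acc = 252; [i=0]; acc = 240; [i=1]; acc = 228; [k=6]; acc = 309; [i=0]; acc = 297; [i=1]; acc = 285; [k=7]; acc = 366; [i=0]; acc = 354; [i=1]; acc = 342; return 351. score_new: tmp = -9; (not ((-9) == max(tmp, tmp))) -> false; a = 0; (max((b + 1), (-(b + 1))) == min(tmp, tmp)) -> false; acc = 0; acc = 81; [i=0]; acc = 69; cur = 0; [i=1]; acc = 57; cur = 0; [k=3]; acc = 138; [i=0]; acc = 126; [i=1]; acc = 114; [k=4]; acc = 195; [i=0]; acc = 183; [i=1]; acc = 171; [k=5]; acc = 252; [i=0]; acc = 240; [i=1]; acc = 228; [k=6]; acc = 309; [i=0]; acc = 297; [i=1]; acc = 285; [k=7]; acc = 366; [i=0]; acc = 354; [i=1]; acc = 342; return 351. Both give 351.
Checked all 72 inputs in the declared domain: the outputs agree on every one.
verdict: equivalent


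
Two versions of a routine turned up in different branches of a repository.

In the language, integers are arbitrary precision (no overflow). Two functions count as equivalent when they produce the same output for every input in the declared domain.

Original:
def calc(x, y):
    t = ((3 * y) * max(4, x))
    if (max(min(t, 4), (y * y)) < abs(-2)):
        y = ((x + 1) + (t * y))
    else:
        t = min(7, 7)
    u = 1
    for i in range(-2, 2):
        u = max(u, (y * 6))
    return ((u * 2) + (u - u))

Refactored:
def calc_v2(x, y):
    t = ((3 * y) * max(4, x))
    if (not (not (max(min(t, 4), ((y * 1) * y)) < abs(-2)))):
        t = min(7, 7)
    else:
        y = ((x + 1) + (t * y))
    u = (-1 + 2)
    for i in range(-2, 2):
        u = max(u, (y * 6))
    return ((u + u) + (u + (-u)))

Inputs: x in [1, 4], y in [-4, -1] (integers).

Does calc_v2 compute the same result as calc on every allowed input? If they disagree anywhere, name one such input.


At x=1, y=-4: calc gives 2, calc_v2 gives 2328.
verdict: not equivalent; witness: x=1, y=-4


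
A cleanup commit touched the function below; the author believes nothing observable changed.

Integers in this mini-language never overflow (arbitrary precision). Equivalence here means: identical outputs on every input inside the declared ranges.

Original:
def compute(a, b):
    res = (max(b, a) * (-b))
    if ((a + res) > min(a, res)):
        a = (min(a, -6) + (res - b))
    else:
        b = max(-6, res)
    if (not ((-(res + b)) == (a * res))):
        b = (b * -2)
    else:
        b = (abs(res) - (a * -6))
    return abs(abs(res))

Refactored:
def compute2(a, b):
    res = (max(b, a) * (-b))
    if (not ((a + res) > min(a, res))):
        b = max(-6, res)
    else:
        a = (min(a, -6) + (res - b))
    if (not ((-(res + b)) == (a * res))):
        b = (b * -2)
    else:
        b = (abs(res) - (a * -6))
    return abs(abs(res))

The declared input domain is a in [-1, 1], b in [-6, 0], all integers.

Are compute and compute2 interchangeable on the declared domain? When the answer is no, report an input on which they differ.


Comparing the listings, the differences include: boolean connective usage differs.
As a probe, take a=0, b=-4: compute runs res := 0 | ((a + res) > min(a, res)): false | b := 0 | (not ((-(res + b)) == (a * res))): false | b := 0 | result 0; compute2 runs res := 0 | (not ((a + res) > min(a, res))): true | b := 0 | (not ((-(res + b)) == (a * res))): false | b := 0 | result 0; both end at 0.
Checked all 21 inputs in the declared domain: the outputs agree on every one.
verdict: equivalent


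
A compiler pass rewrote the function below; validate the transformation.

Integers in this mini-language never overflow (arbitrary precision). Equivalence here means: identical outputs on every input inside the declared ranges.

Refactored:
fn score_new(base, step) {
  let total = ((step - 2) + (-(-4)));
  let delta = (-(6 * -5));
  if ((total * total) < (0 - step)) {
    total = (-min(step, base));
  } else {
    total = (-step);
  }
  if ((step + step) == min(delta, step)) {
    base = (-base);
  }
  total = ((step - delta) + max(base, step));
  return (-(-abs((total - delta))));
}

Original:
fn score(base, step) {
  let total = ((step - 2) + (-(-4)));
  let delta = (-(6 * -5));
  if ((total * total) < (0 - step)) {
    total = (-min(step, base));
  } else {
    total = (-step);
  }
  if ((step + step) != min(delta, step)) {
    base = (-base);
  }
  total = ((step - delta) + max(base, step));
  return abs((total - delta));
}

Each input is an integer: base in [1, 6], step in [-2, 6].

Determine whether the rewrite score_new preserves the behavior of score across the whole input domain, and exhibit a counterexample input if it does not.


Input base=1, step=-2: 63 from score versus 61 from score_new.
verdict: not equivalent; witness: base=1, step=-2


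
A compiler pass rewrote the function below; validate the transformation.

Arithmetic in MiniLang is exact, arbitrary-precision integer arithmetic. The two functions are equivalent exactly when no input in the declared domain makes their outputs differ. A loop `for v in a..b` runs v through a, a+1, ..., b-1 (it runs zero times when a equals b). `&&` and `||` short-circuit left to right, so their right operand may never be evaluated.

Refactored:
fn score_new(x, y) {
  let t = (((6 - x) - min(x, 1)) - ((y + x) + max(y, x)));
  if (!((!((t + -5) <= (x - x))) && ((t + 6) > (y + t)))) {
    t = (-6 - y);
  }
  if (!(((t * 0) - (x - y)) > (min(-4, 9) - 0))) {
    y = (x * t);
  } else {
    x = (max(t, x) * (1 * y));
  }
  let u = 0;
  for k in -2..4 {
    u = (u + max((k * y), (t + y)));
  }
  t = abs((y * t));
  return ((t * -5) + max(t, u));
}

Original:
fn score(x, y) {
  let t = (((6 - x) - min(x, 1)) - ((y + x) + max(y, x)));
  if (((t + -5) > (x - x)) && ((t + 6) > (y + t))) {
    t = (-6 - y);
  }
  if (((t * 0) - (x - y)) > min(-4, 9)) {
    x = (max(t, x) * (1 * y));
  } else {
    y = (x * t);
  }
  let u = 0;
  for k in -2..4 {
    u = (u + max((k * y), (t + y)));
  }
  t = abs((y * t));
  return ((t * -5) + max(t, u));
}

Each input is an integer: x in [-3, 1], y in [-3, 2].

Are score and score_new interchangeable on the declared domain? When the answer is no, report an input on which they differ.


Evaluate both at x=-3, y=-3.
score: t := 21 | (((t + -5) > (x - x)) && ((t + 6) > (y + t))): true | t := -3 | (((t * 0) - (x - y)) > min(-4, 9)): true | x := 9 | u := 0 | iter k=-2: | u := 6 | iter k=-1: | u := 9 | iter k=0: | u := 9 | iter k=1: | u := 6 | iter k=2: | u := 0 | iter k=3: | u := -6 | t := 9 | result -36
score_new: t := 21 | (!((!((t + -5) <= (x - x))) && ((t + 6) > (y + t)))): false | (!(((t * 0) - (x - y)) > (min(-4, 9) - 0))): false | x := -63 | u := 0 | iter k=-2: | u := 18 | iter k=-1: | u := 36 | iter k=0: | u := 54 | iter k=1: | u := 72 | iter k=2: | u := 90 | iter k=3: | u := 108 | t := 63 | result -207
-36 != -207, so the rewrite changes behavior.
verdict: not equivalent; witness: x=-3, y=-3


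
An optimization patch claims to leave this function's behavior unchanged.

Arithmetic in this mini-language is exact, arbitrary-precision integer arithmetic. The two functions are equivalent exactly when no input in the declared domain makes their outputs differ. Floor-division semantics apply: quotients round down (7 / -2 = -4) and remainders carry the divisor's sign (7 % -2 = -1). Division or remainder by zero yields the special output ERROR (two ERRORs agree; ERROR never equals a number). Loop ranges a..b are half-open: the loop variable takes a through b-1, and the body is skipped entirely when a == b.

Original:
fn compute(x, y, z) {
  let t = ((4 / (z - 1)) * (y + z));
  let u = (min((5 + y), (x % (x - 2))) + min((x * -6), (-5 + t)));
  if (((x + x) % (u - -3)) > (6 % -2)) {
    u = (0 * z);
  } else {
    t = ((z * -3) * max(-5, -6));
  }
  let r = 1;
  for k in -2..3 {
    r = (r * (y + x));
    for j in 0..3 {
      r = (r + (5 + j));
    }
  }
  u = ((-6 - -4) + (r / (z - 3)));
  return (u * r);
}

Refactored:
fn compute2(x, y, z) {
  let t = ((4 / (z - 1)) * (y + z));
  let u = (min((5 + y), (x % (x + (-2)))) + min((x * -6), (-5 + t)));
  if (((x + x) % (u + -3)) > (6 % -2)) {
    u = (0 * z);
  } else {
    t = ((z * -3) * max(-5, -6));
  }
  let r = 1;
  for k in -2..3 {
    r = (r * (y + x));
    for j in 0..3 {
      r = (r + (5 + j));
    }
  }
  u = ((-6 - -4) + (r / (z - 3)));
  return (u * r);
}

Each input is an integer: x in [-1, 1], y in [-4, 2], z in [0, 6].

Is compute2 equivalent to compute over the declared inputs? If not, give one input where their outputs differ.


Evaluate both at x=-1, y=-2, z=5.
compute: t=3, then u=-3, then a zero divisor aborts: ERROR
compute2: t=3, then u=-3, then (((x + x) % (u + -3)) > (6 % -2)) is false, then t=75, then r=1, then (k=-2), then r=-3, then (j=0), then r=2, then (j=1), then r=8, then (j=2), then r=15, then (k=-1), then r=-45, then (j=0), then r=-40, then (j=1), then r=-34, then (j=2), then r=-27, then (k=0), then r=81, then (j=0), then r=86, then (j=1), then r=92, then (j=2), then r=99, then (k=1), then r=-297, then (j=0), then r=-292, then (j=1), then r=-286, then (j=2), then r=-279, then (k=2), then r=837, then (j=0), then r=842, then (j=1), then r=848, then (j=2), then r=855, then u=425, then returns 363375
ERROR vs 363375 — the two versions disagree here.
verdict: not equivalent; witness: x=-1, y=-2, z=5


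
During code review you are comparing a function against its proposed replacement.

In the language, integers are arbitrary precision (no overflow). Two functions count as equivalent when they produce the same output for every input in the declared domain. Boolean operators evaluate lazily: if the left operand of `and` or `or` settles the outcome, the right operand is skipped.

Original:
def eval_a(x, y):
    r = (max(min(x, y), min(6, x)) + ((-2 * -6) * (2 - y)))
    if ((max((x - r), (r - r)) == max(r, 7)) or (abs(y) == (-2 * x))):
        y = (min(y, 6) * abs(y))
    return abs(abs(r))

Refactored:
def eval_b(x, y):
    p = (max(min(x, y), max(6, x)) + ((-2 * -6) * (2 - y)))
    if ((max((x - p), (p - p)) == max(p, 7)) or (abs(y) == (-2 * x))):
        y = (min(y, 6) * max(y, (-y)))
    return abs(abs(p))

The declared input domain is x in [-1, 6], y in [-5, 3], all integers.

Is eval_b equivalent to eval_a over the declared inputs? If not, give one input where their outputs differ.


Input x=-1, y=-5: 83 from eval_a versus 90 from eval_b.
verdict: not equivalent; witness: x=-1, y=-5


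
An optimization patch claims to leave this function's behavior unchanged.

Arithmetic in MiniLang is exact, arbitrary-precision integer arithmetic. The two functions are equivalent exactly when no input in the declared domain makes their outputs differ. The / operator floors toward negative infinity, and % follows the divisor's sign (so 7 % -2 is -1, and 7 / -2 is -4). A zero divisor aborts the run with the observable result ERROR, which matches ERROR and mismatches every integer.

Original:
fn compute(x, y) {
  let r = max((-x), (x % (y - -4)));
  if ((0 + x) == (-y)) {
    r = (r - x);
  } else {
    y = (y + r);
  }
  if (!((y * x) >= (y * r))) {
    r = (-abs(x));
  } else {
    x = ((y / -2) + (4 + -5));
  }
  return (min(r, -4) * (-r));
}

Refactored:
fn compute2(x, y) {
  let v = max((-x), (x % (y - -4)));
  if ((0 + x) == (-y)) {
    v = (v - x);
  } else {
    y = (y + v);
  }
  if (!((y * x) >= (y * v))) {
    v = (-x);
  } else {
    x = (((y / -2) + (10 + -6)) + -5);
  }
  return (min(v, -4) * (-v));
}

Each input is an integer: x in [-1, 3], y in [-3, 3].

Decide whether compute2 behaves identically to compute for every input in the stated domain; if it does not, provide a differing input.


x=-1, y=-1 yields -4 from compute but 4 from compute2.
verdict: not equivalent; witness: x=-1, y=-1


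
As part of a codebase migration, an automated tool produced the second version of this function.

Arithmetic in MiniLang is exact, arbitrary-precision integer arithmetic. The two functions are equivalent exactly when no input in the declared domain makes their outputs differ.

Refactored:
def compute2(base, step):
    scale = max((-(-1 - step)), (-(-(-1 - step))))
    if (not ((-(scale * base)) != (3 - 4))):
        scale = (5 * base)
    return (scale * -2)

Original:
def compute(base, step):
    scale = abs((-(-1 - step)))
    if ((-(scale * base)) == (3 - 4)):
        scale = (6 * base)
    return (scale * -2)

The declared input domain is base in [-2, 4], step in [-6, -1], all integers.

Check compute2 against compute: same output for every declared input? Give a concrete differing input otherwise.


At base=1, step=-2: compute gives -12, compute2 gives -10.
verdict: not equivalent; witness: base=1, step=-2


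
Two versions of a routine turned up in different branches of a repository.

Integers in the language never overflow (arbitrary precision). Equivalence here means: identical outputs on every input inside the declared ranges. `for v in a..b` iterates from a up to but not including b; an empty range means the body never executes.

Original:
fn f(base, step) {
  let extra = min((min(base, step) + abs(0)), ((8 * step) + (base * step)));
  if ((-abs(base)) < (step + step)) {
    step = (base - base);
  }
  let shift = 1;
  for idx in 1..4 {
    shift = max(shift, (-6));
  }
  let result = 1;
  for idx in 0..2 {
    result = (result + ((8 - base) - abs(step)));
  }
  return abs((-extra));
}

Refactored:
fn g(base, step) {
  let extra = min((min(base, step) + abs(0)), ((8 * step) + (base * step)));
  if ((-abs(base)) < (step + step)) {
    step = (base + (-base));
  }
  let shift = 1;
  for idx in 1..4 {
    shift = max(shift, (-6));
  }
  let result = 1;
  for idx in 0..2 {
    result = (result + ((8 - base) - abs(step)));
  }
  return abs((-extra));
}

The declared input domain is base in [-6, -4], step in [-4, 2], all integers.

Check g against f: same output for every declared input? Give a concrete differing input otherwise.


Side by side, the visible changes include: arithmetic usage differs.
One worked example (base=-4, step=2) — f: extra := -4 | ((-abs(base)) < (step + step)): true | step := 0 | shift := 1 | iter idx=1: | shift := 1 | iter idx=2: | shift := 1 | iter idx=3: | shift := 1 | result := 1 | iter idx=0: | result := 13 | iter idx=1: | result := 25 | result 4; g: extra := -4 | ((-abs(base)) < (step + step)): true | step := 0 | shift := 1 | iter idx=1: | shift := 1 | iter idx=2: | shift := 1 | iter idx=3: | shift := 1 | result := 1 | iter idx=0: | result := 13 | iter idx=1: | result := 25 | result 4; agreement on 4.
Every one of the 21 inputs gives matching results.
verdict: equivalent
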